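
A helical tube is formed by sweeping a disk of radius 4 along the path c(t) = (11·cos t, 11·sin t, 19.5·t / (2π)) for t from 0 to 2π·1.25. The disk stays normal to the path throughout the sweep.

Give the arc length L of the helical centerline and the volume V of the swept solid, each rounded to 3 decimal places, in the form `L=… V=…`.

L=89.767 V=4512.158

2πR = 2π·11 = 69.115038
per-turn = √(69.115038² + 19.5²) = √(4776.8885 + 380.25) = √5157.1385 = 71.813220
L = 1.25 × 71.813220 = 89.766525
V = π·4² × L = 50.265482 × 89.766525 = 4512.157672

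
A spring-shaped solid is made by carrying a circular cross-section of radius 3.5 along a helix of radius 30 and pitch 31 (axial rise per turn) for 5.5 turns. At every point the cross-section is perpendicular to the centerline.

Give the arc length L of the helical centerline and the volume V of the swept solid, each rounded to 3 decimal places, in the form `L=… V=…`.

2πR = 2π·30 = 188.495559
per-turn = √(188.495559² + 31²) = √(35530.5758 + 961) = √36491.5758 = 191.027683
L = 5.5 × 191.027683 = 1050.652259
V = π·3.5² × L = 38.484510 × 1050.652259 = 40433.837374

L=1050.652 V=40433.837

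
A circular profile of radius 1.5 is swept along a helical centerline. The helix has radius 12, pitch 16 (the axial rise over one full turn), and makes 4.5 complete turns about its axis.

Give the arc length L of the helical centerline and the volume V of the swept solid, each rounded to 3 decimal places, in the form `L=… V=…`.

2πR = 2π·12 = 75.398224
per-turn = √(75.398224² + 16²) = √(5684.8921 + 256) = √5940.8921 = 77.077183
L = 4.5 × 77.077183 = 346.847323
V = π·1.5² × L = 7.068583 × 346.847323 = 2451.719257

L=346.847 V=2451.719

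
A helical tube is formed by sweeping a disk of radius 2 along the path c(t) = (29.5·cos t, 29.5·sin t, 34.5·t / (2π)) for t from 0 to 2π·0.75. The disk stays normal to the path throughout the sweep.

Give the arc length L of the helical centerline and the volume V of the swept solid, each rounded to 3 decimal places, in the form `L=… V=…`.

L=141.403 V=1776.923

2πR = 2π·29.5 = 185.353967
per-turn = √(185.353967² + 34.5²) = √(34356.0929 + 1190.25) = √35546.3429 = 188.537378
L = 0.75 × 188.537378 = 141.403034
V = π·2² × L = 12.566371 × 141.403034 = 1776.922925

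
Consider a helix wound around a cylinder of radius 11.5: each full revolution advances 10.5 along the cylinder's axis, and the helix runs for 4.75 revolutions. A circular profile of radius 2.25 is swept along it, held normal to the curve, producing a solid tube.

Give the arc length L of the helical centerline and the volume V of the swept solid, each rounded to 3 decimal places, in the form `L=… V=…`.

2πR = 2π·11.5 = 72.256631
per-turn = √(72.256631² + 10.5²) = √(5221.0207 + 110.25) = √5331.2707 = 73.015551
L = 4.75 × 73.015551 = 346.823869
V = π·2.25² × L = 15.904313 × 346.823869 = 5515.995295

L=346.824 V=5515.995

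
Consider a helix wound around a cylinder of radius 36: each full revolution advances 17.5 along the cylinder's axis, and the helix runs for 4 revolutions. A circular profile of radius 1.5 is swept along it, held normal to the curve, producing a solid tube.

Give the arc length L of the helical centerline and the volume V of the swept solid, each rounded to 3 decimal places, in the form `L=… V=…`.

L=907.482 V=6414.616

2πR = 2π·36 = 226.194671
per-turn = √(226.194671² + 17.5²) = √(51164.0292 + 306.25) = √51470.2792 = 226.870622
L = 4 × 226.870622 = 907.482489
V = π·1.5² × L = 7.068583 × 907.482489 = 6414.615720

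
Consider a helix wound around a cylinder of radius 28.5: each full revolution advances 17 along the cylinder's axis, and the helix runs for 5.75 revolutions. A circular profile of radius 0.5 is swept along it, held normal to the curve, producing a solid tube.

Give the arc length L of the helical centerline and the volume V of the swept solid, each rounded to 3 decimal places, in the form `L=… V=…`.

L=1034.287 V=812.327

2πR = 2π·28.5 = 179.070781
per-turn = √(179.070781² + 17²) = √(32066.3447 + 289) = √32355.3447 = 179.875915
L = 5.75 × 179.875915 = 1034.286510
V = π·0.5² × L = 0.785398 × 1034.286510 = 812.326725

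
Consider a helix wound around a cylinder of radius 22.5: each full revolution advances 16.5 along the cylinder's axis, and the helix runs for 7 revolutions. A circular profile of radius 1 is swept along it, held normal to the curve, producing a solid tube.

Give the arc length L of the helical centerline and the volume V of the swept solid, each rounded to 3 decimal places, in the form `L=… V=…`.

L=996.319 V=3130.029

2πR = 2π·22.5 = 141.371669
per-turn = √(141.371669² + 16.5²) = √(19985.9489 + 272.25) = √20258.1989 = 142.331300
L = 7 × 142.331300 = 996.319099
V = π·1² × L = 3.141593 × 996.319099 = 3130.028762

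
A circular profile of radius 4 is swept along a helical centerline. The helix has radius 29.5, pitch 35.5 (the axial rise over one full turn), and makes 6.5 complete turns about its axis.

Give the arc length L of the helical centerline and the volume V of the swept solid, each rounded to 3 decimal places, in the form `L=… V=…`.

L=1226.699 V=61660.618

2πR = 2π·29.5 = 185.353967
per-turn = √(185.353967² + 35.5²) = √(34356.0929 + 1260.25) = √35616.3429 = 188.722926
L = 6.5 × 188.722926 = 1226.699021
V = π·4² × L = 50.265482 × 1226.699021 = 61660.618126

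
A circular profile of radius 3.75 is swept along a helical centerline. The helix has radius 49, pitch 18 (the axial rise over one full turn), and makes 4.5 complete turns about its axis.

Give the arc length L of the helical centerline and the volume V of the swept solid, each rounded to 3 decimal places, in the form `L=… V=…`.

L=1387.808 V=61311.487

2πR = 2π·49 = 307.876080
per-turn = √(307.876080² + 18²) = √(94787.6807 + 324) = √95111.6807 = 308.401817
L = 4.5 × 308.401817 = 1387.808176
V = π·3.75² × L = 44.178647 × 1387.808176 = 61311.487085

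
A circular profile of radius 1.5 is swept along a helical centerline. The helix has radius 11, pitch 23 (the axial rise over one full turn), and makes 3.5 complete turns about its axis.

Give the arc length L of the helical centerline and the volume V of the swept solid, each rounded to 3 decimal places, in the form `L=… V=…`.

L=254.945 V=1802.103

2πR = 2π·11 = 69.115038
per-turn = √(69.115038² + 23²) = √(4776.8885 + 529) = √5305.8885 = 72.841530
L = 3.5 × 72.841530 = 254.945356
V = π·1.5² × L = 7.068583 × 254.945356 = 1802.102529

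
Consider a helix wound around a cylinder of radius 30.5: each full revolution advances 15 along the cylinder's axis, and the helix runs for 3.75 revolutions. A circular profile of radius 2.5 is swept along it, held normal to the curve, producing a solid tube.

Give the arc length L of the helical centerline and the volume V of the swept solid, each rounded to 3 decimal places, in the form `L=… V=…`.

L=720.837 V=14153.609

2πR = 2π·30.5 = 191.637152
per-turn = √(191.637152² + 15²) = √(36724.7980 + 225) = √36949.7980 = 192.223302
L = 3.75 × 192.223302 = 720.837384
V = π·2.5² × L = 19.634954 × 720.837384 = 14153.608936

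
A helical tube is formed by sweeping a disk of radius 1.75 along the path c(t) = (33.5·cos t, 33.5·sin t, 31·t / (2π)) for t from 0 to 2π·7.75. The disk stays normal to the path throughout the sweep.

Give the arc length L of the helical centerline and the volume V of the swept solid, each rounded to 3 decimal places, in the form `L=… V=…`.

2πR = 2π·33.5 = 210.486708
per-turn = √(210.486708² + 31²) = √(44304.6542 + 961) = √45265.6542 = 212.757266
L = 7.75 × 212.757266 = 1648.868810
V = π·1.75² × L = 9.621128 × 1648.868810 = 15863.977055

L=1648.869 V=15863.977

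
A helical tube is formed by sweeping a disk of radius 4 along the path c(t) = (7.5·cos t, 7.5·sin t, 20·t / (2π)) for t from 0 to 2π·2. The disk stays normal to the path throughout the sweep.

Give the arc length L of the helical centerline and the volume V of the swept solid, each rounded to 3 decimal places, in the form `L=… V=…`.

L=102.385 V=5146.421

2πR = 2π·7.5 = 47.123890
per-turn = √(47.123890² + 20²) = √(2220.6610 + 400) = √2620.6610 = 51.192392
L = 2 × 51.192392 = 102.384784
V = π·4² × L = 50.265482 × 102.384784 = 5146.420556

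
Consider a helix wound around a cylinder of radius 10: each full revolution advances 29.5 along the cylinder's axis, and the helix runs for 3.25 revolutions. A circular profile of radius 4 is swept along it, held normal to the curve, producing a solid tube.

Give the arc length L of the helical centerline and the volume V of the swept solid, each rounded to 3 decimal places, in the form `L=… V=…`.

2πR = 2π·10 = 62.831853
per-turn = √(62.831853² + 29.5²) = √(3947.8418 + 870.25) = √4818.0918 = 69.412476
L = 3.25 × 69.412476 = 225.590546
V = π·4² × L = 50.265482 × 225.590546 = 11339.417607

L=225.591 V=11339.418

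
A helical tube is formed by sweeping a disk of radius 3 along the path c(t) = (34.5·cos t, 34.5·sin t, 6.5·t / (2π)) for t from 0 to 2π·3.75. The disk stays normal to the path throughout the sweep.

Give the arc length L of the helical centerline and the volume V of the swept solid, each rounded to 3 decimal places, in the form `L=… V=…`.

2πR = 2π·34.5 = 216.769893
per-turn = √(216.769893² + 6.5²) = √(46989.1866 + 42.25) = √47031.4366 = 216.867325
L = 3.75 × 216.867325 = 813.252468
V = π·3² × L = 28.274334 × 813.252468 = 22994.171808

L=813.252 V=22994.172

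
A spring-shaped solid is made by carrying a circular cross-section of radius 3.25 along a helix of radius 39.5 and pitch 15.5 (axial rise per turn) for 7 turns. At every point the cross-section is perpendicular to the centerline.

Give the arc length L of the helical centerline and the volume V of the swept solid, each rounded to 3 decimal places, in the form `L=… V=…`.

2πR = 2π·39.5 = 248.185820
per-turn = √(248.185820² + 15.5²) = √(61596.2011 + 240.25) = √61836.4511 = 248.669361
L = 7 × 248.669361 = 1740.685527
V = π·3.25² × L = 33.183072 × 1740.685527 = 57761.293859

L=1740.686 V=57761.294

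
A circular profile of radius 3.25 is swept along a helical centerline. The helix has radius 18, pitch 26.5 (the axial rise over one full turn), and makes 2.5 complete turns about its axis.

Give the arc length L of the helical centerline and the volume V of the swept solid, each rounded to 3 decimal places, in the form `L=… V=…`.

2πR = 2π·18 = 113.097336
per-turn = √(113.097336² + 26.5²) = √(12791.0073 + 702.25) = √13493.2573 = 116.160481
L = 2.5 × 116.160481 = 290.401202
V = π·3.25² × L = 33.183072 × 290.401202 = 9636.404114

L=290.401 V=9636.404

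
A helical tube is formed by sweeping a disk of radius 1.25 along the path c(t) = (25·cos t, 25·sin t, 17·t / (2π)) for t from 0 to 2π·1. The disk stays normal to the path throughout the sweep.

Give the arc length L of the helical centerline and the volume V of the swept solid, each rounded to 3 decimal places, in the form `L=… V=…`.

L=157.997 V=775.565

2πR = 2π·25 = 157.079633
per-turn = √(157.079633² + 17²) = √(24674.0110 + 289) = √24963.0110 = 157.996870
L = 1 × 157.996870 = 157.996870
V = π·1.25² × L = 4.908739 × 157.996870 = 775.565323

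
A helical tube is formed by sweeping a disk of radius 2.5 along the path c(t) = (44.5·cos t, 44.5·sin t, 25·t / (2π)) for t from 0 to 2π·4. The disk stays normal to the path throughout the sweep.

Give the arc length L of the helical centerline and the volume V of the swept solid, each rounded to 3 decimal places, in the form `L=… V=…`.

L=1122.869 V=22047.476

2πR = 2π·44.5 = 279.601746
per-turn = √(279.601746² + 25²) = √(78177.1365 + 625) = √78802.1365 = 280.717182
L = 4 × 280.717182 = 1122.868729
V = π·2.5² × L = 19.634954 × 1122.868729 = 22047.475944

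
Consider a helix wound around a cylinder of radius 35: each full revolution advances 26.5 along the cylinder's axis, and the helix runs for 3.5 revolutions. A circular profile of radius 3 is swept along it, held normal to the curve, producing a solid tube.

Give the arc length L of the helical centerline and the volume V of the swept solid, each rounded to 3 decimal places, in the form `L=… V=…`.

2πR = 2π·35 = 219.911486
per-turn = √(219.911486² + 26.5²) = √(48361.0616 + 702.25) = √49063.3116 = 221.502396
L = 3.5 × 221.502396 = 775.258387
V = π·3² × L = 28.274334 × 775.258387 = 21919.914480

L=775.258 V=21919.914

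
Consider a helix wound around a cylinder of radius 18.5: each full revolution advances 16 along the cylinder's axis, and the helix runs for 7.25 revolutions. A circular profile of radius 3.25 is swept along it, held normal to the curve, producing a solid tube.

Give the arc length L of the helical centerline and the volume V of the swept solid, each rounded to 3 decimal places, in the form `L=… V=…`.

L=850.678 V=28228.120

2πR = 2π·18.5 = 116.238928
per-turn = √(116.238928² + 16²) = √(13511.4884 + 256) = √13767.4884 = 117.334941
L = 7.25 × 117.334941 = 850.678324
V = π·3.25² × L = 33.183072 × 850.678324 = 28228.120406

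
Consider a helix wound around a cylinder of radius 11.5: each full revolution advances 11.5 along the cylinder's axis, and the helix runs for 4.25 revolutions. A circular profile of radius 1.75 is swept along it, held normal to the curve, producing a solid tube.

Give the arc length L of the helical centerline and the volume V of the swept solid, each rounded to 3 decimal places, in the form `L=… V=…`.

2πR = 2π·11.5 = 72.256631
per-turn = √(72.256631² + 11.5²) = √(5221.0207 + 132.25) = √5353.2707 = 73.166049
L = 4.25 × 73.166049 = 310.955708
V = π·1.75² × L = 9.621128 × 310.955708 = 2991.744517

L=310.956 V=2991.745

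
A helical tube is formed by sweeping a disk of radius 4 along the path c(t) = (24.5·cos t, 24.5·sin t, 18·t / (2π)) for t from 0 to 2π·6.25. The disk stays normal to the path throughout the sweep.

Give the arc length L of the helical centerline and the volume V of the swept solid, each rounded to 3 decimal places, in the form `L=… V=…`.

2πR = 2π·24.5 = 153.938040
per-turn = √(153.938040² + 18²) = √(23696.9202 + 324) = √24020.9202 = 154.986839
L = 6.25 × 154.986839 = 968.667742
V = π·4² × L = 50.265482 × 968.667742 = 48690.551383

L=968.668 V=48690.551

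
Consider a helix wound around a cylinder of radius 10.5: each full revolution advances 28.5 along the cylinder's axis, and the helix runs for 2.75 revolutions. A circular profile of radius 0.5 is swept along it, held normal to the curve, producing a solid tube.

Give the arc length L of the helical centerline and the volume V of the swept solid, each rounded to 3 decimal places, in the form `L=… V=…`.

2πR = 2π·10.5 = 65.973446
per-turn = √(65.973446² + 28.5²) = √(4352.4955 + 812.25) = √5164.7455 = 71.866164
L = 2.75 × 71.866164 = 197.631951
V = π·0.5² × L = 0.785398 × 197.631951 = 155.219772

L=197.632 V=155.220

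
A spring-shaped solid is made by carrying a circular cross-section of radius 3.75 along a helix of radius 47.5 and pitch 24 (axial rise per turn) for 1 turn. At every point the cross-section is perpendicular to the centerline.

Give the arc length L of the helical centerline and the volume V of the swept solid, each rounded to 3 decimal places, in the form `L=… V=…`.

2πR = 2π·47.5 = 298.451302
per-turn = √(298.451302² + 24²) = √(89073.1797 + 576) = √89649.1797 = 299.414729
L = 1 × 299.414729 = 299.414729
V = π·3.75² × L = 44.178647 × 299.414729 = 13227.737510

L=299.415 V=13227.738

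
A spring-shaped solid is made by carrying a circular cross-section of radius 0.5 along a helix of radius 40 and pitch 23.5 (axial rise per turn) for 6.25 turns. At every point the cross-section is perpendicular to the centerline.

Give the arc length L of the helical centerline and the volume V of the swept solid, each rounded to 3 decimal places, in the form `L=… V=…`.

L=1577.648 V=1239.082

2πR = 2π·40 = 251.327412
per-turn = √(251.327412² + 23.5²) = √(63165.4682 + 552.25) = √63717.7182 = 252.423688
L = 6.25 × 252.423688 = 1577.648049
V = π·0.5² × L = 0.785398 × 1577.648049 = 1239.081880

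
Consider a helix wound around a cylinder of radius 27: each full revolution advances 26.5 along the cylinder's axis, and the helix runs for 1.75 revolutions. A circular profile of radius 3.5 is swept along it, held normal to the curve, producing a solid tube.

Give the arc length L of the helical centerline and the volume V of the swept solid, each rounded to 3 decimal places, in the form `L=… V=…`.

L=300.481 V=11563.854

2πR = 2π·27 = 169.646003
per-turn = √(169.646003² + 26.5²) = √(28779.7664 + 702.25) = √29482.0164 = 171.703280
L = 1.75 × 171.703280 = 300.480740
V = π·3.5² × L = 38.484510 × 300.480740 = 11563.854059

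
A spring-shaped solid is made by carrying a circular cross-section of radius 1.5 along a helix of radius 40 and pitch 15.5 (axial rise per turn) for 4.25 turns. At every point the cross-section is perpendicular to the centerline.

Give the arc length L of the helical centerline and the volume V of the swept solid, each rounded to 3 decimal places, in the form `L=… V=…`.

L=1070.171 V=7564.592

2πR = 2π·40 = 251.327412
per-turn = √(251.327412² + 15.5²) = √(63165.4682 + 240.25) = √63405.7182 = 251.804921
L = 4.25 × 251.804921 = 1070.170914
V = π·1.5² × L = 7.068583 × 1070.170914 = 7564.592431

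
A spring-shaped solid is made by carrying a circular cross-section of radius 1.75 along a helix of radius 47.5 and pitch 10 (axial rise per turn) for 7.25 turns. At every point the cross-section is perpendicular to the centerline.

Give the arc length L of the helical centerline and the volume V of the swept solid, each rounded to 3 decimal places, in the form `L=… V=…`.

L=2164.986 V=20829.608

2πR = 2π·47.5 = 298.451302
per-turn = √(298.451302² + 10²) = √(89073.1797 + 100) = √89173.1797 = 298.618787
L = 7.25 × 298.618787 = 2164.986203
V = π·1.75² × L = 9.621128 × 2164.986203 = 20829.608298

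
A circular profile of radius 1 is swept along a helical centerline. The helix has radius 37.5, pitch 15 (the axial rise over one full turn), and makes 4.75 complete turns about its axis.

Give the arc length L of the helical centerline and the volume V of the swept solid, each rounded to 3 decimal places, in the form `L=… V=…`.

2πR = 2π·37.5 = 235.619449
per-turn = √(235.619449² + 15²) = √(55516.5248 + 225) = √55741.5248 = 236.096431
L = 4.75 × 236.096431 = 1121.458048
V = π·1² × L = 3.141593 × 1121.458048 = 3523.164363

L=1121.458 V=3523.164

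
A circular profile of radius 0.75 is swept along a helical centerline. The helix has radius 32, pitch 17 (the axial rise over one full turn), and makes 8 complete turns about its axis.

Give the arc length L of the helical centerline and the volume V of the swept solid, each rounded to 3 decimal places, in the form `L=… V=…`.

L=1614.235 V=2852.588

2πR = 2π·32 = 201.061930
per-turn = √(201.061930² + 17²) = √(40425.8996 + 289) = √40714.8996 = 201.779334
L = 8 × 201.779334 = 1614.234672
V = π·0.75² × L = 1.767146 × 1614.234672 = 2852.588130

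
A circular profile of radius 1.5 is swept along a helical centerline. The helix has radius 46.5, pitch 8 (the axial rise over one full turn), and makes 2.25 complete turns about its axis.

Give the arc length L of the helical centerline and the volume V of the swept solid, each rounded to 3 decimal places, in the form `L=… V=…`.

L=657.625 V=4648.475

2πR = 2π·46.5 = 292.168117
per-turn = √(292.168117² + 8²) = √(85362.2085 + 64) = √85426.2085 = 292.277622
L = 2.25 × 292.277622 = 657.624650
V = π·1.5² × L = 7.068583 × 657.624650 = 4648.474731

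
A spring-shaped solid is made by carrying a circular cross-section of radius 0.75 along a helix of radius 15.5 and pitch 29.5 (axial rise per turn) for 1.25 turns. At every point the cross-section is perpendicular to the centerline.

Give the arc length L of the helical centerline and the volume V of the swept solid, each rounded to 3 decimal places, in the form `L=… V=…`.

2πR = 2π·15.5 = 97.389372
per-turn = √(97.389372² + 29.5²) = √(9484.6898 + 870.25) = √10354.9398 = 101.759225
L = 1.25 × 101.759225 = 127.199031
V = π·0.75² × L = 1.767146 × 127.199031 = 224.779242

L=127.199 V=224.779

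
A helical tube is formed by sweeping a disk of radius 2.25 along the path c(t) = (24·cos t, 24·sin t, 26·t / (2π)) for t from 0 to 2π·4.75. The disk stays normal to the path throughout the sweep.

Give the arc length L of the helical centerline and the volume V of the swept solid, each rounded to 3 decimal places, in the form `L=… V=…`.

L=726.852 V=11560.081

2πR = 2π·24 = 150.796447
per-turn = √(150.796447² + 26²) = √(22739.5685 + 676) = √23415.5685 = 153.021464
L = 4.75 × 153.021464 = 726.851955
V = π·2.25² × L = 15.904313 × 726.851955 = 11560.080866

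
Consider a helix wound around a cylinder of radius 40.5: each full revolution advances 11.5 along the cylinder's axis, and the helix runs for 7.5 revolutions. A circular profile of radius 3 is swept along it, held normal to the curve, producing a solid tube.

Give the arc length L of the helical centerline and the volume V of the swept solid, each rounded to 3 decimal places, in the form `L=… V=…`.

L=1910.465 V=54017.138

2πR = 2π·40.5 = 254.469005
per-turn = √(254.469005² + 11.5²) = √(64754.4745 + 132.25) = √64886.7245 = 254.728727
L = 7.5 × 254.728727 = 1910.465454
V = π·3² × L = 28.274334 × 1910.465454 = 54017.138123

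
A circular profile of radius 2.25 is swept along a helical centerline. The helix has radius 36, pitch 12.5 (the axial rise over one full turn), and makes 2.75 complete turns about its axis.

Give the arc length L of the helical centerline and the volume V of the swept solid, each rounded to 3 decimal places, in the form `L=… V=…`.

L=622.984 V=9908.139

2πR = 2π·36 = 226.194671
per-turn = √(226.194671² + 12.5²) = √(51164.0292 + 156.25) = √51320.2792 = 226.539796
L = 2.75 × 226.539796 = 622.984439
V = π·2.25² × L = 15.904313 × 622.984439 = 9908.139397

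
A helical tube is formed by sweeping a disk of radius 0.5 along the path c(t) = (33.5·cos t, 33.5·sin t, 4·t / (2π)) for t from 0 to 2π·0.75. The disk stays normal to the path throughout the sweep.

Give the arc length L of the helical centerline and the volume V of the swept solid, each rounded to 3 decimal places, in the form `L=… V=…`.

L=157.894 V=124.009

2πR = 2π·33.5 = 210.486708
per-turn = √(210.486708² + 4²) = √(44304.6542 + 16) = √44320.6542 = 210.524712
L = 0.75 × 210.524712 = 157.893534
V = π·0.5² × L = 0.785398 × 157.893534 = 124.009291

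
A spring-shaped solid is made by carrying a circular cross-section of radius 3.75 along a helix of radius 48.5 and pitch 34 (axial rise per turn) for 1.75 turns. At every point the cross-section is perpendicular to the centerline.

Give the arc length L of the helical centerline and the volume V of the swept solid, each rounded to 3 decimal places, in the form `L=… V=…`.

2πR = 2π·48.5 = 304.734487
per-turn = √(304.734487² + 34²) = √(92863.1078 + 1156) = √94019.1078 = 306.625354
L = 1.75 × 306.625354 = 536.594370
V = π·3.75² × L = 44.178647 × 536.594370 = 23706.013078

L=536.594 V=23706.013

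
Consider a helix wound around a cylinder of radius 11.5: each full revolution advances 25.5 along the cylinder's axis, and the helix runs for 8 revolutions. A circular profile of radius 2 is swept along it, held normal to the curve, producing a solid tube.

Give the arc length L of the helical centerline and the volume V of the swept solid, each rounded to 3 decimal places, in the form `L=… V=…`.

L=612.994 V=7703.107

2πR = 2π·11.5 = 72.256631
per-turn = √(72.256631² + 25.5²) = √(5221.0207 + 650.25) = √5871.2707 = 76.624218
L = 8 × 76.624218 = 612.993741
V = π·2² × L = 12.566371 × 612.993741 = 7703.106535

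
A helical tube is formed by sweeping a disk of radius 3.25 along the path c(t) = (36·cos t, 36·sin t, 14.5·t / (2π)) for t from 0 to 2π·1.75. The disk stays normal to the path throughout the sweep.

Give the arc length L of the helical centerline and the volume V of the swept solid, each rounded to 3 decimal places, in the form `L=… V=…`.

2πR = 2π·36 = 226.194671
per-turn = √(226.194671² + 14.5²) = √(51164.0292 + 210.25) = √51374.2792 = 226.658949
L = 1.75 × 226.658949 = 396.653161
V = π·3.25² × L = 33.183072 × 396.653161 = 13162.170559

L=396.653 V=13162.171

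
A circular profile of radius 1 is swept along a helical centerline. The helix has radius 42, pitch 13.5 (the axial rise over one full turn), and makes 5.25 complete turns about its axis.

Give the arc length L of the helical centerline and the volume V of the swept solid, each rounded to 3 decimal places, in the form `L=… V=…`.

L=1387.254 V=4358.187

2πR = 2π·42 = 263.893783
per-turn = √(263.893783² + 13.5²) = √(69639.9287 + 182.25) = √69822.1787 = 264.238867
L = 5.25 × 264.238867 = 1387.254050
V = π·1² × L = 3.141593 × 1387.254050 = 4358.187132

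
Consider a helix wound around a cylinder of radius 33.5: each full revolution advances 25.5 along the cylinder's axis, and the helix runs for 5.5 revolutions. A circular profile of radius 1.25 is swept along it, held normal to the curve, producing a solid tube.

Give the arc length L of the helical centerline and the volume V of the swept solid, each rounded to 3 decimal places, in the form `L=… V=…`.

L=1166.141 V=5724.283

2πR = 2π·33.5 = 210.486708
per-turn = √(210.486708² + 25.5²) = √(44304.6542 + 650.25) = √44954.9042 = 212.025716
L = 5.5 × 212.025716 = 1166.141437
V = π·1.25² × L = 4.908739 × 1166.141437 = 5724.283392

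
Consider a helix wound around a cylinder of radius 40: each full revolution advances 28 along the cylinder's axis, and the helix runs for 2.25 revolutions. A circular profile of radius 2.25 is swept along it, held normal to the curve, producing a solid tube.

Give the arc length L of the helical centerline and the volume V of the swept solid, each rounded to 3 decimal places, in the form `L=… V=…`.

L=568.985 V=9049.319

2πR = 2π·40 = 251.327412
per-turn = √(251.327412² + 28²) = √(63165.4682 + 784) = √63949.4682 = 252.882321
L = 2.25 × 252.882321 = 568.985222
V = π·2.25² × L = 15.904313 × 568.985222 = 9049.318951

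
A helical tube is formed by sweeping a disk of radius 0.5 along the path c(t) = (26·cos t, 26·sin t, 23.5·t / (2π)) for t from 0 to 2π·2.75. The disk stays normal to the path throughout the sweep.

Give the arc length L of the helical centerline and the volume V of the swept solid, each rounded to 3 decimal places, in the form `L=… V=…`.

L=453.872 V=356.470

2πR = 2π·26 = 163.362818
per-turn = √(163.362818² + 23.5²) = √(26687.4103 + 552.25) = √27239.6603 = 165.044419
L = 2.75 × 165.044419 = 453.872153
V = π·0.5² × L = 0.785398 × 453.872153 = 356.470355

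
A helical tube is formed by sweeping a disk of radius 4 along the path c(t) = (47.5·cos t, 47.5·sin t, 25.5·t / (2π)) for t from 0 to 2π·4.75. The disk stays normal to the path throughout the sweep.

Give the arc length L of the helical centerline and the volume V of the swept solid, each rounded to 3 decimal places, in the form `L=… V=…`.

L=1422.809 V=71518.171

2πR = 2π·47.5 = 298.451302
per-turn = √(298.451302² + 25.5²) = √(89073.1797 + 650.25) = √89723.4297 = 299.538695
L = 4.75 × 299.538695 = 1422.808801
V = π·4² × L = 50.265482 × 1422.808801 = 71518.170807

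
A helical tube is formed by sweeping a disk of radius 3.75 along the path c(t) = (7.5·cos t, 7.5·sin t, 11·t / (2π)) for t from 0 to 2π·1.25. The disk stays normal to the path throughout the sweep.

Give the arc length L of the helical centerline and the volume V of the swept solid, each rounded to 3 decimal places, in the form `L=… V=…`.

L=60.488 V=2672.295

2πR = 2π·7.5 = 47.123890
per-turn = √(47.123890² + 11²) = √(2220.6610 + 121) = √2341.6610 = 48.390712
L = 1.25 × 48.390712 = 60.488390
V = π·3.75² × L = 44.178647 × 60.488390 = 2672.295201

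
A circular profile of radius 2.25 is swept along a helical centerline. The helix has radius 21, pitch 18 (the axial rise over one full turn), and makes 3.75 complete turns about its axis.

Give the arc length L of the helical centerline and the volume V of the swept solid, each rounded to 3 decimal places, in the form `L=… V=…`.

L=499.384 V=7942.355

2πR = 2π·21 = 131.946891
per-turn = √(131.946891² + 18²) = √(17409.9822 + 324) = √17733.9822 = 133.168999
L = 3.75 × 133.168999 = 499.383744
V = π·2.25² × L = 15.904313 × 499.383744 = 7942.355283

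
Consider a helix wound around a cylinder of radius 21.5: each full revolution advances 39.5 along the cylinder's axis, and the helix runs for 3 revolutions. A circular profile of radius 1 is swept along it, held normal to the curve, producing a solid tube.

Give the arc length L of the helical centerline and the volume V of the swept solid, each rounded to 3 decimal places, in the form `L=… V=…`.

2πR = 2π·21.5 = 135.088484
per-turn = √(135.088484² + 39.5²) = √(18248.8985 + 1560.25) = √19809.1485 = 140.744977
L = 3 × 140.744977 = 422.234931
V = π·1² × L = 3.141593 × 422.234931 = 1326.490157

L=422.235 V=1326.490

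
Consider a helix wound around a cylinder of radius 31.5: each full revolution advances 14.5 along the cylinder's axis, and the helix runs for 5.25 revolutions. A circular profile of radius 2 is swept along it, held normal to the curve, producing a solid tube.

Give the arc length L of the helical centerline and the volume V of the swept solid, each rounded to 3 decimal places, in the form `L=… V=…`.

2πR = 2π·31.5 = 197.920337
per-turn = √(197.920337² + 14.5²) = √(39172.4599 + 210.25) = √39382.7099 = 198.450774
L = 5.25 × 198.450774 = 1041.866566
V = π·2² × L = 12.566371 × 1041.866566 = 13092.481395

L=1041.867 V=13092.481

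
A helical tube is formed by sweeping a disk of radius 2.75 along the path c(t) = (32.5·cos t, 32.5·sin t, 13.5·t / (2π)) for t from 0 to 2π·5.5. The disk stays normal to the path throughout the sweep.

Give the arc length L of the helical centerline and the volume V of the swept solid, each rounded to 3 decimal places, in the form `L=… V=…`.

2πR = 2π·32.5 = 204.203522
per-turn = √(204.203522² + 13.5²) = √(41699.0786 + 182.25) = √41881.3286 = 204.649282
L = 5.5 × 204.649282 = 1125.571051
V = π·2.75² × L = 23.758294 × 1125.571051 = 26741.648437

L=1125.571 V=26741.648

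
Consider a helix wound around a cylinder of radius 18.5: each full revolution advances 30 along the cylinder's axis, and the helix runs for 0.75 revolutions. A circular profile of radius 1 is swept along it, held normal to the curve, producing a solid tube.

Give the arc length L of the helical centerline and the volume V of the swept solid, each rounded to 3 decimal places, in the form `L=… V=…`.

L=90.036 V=282.856

2πR = 2π·18.5 = 116.238928
per-turn = √(116.238928² + 30²) = √(13511.4884 + 900) = √14411.4884 = 120.047859
L = 0.75 × 120.047859 = 90.035894
V = π·1² × L = 3.141593 × 90.035894 = 282.856104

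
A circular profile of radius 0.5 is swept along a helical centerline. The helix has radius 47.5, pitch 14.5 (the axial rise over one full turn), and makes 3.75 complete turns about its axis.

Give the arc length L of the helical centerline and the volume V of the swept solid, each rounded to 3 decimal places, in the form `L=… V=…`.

L=1120.512 V=880.048

2πR = 2π·47.5 = 298.451302
per-turn = √(298.451302² + 14.5²) = √(89073.1797 + 210.25) = √89283.4297 = 298.803329
L = 3.75 × 298.803329 = 1120.512486
V = π·0.5² × L = 0.785398 × 1120.512486 = 880.048448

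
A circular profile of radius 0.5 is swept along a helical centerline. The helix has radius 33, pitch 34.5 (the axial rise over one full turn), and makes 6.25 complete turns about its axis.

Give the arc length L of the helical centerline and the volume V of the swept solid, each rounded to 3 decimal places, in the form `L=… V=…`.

L=1313.723 V=1031.796

2πR = 2π·33 = 207.345115
per-turn = √(207.345115² + 34.5²) = √(42991.9968 + 1190.25) = √44182.2468 = 210.195734
L = 6.25 × 210.195734 = 1313.723340
V = π·0.5² × L = 0.785398 × 1313.723340 = 1031.795899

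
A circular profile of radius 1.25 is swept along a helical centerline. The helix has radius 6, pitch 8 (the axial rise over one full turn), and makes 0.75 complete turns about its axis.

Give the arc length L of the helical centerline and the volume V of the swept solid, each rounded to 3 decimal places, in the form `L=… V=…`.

2πR = 2π·6 = 37.699112
per-turn = √(37.699112² + 8²) = √(1421.2230 + 64) = √1485.2230 = 38.538591
L = 0.75 × 38.538591 = 28.903944
V = π·1.25² × L = 4.908739 × 28.903944 = 141.881901

L=28.904 V=141.882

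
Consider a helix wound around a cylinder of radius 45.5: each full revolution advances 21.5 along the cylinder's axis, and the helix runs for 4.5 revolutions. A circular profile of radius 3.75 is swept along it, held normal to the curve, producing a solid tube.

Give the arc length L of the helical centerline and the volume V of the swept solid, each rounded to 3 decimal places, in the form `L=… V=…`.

2πR = 2π·45.5 = 285.884931
per-turn = √(285.884931² + 21.5²) = √(81730.1940 + 462.25) = √82192.4440 = 286.692246
L = 4.5 × 286.692246 = 1290.115108
V = π·3.75² × L = 44.178647 × 1290.115108 = 56995.539548

L=1290.115 V=56995.540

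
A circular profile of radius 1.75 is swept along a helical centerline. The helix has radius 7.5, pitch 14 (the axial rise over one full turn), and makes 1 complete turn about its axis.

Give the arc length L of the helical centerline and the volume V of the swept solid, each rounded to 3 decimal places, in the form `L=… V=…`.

L=49.160 V=472.970

2πR = 2π·7.5 = 47.123890
per-turn = √(47.123890² + 14²) = √(2220.6610 + 196) = √2416.6610 = 49.159546
L = 1 × 49.159546 = 49.159546
V = π·1.75² × L = 9.621128 × 49.159546 = 472.970263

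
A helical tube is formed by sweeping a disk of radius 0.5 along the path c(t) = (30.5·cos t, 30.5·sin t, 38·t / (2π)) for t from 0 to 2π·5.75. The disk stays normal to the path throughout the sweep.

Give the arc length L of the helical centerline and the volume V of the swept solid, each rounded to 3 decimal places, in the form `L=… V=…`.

L=1123.368 V=882.291

2πR = 2π·30.5 = 191.637152
per-turn = √(191.637152² + 38²) = √(36724.7980 + 1444) = √38168.7980 = 195.368365
L = 5.75 × 195.368365 = 1123.368098
V = π·0.5² × L = 0.785398 × 1123.368098 = 882.291241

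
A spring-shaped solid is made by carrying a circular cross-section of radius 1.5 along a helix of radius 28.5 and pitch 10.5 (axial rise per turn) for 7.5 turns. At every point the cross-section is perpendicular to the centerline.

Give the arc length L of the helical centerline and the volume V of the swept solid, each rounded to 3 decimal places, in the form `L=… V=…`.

2πR = 2π·28.5 = 179.070781
per-turn = √(179.070781² + 10.5²) = √(32066.3447 + 110.25) = √32176.5947 = 179.378356
L = 7.5 × 179.378356 = 1345.337672
V = π·1.5² × L = 7.068583 × 1345.337672 = 9509.631631

L=1345.338 V=9509.632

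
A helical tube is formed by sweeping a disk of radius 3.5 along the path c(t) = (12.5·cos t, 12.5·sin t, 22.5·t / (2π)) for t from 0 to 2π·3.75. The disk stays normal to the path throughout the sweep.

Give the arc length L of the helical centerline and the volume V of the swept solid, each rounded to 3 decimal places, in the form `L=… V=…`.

L=306.372 V=11790.571

2πR = 2π·12.5 = 78.539816
per-turn = √(78.539816² + 22.5²) = √(6168.5028 + 506.25) = √6674.7528 = 81.699160
L = 3.75 × 81.699160 = 306.371850
V = π·3.5² × L = 38.484510 × 306.371850 = 11790.570532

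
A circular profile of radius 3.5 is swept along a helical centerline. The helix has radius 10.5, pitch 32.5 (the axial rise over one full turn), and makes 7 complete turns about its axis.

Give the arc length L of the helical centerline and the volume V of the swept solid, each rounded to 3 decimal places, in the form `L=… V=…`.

2πR = 2π·10.5 = 65.973446
per-turn = √(65.973446² + 32.5²) = √(4352.4955 + 1056.25) = √5408.7455 = 73.544174
L = 7 × 73.544174 = 514.809219
V = π·3.5² × L = 38.484510 × 514.809219 = 19812.180523

L=514.809 V=19812.181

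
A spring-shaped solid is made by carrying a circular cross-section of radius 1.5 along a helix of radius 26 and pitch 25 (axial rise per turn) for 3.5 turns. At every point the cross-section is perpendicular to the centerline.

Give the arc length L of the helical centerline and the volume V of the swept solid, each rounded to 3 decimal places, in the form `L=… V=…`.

2πR = 2π·26 = 163.362818
per-turn = √(163.362818² + 25²) = √(26687.4103 + 625) = √27312.4103 = 165.264667
L = 3.5 × 165.264667 = 578.426336
V = π·1.5² × L = 7.068583 × 578.426336 = 4088.654838

L=578.426 V=4088.655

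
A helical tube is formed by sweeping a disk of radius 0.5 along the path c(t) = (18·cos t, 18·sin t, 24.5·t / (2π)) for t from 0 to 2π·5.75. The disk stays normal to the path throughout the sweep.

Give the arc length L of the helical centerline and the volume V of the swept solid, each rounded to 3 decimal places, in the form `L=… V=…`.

2πR = 2π·18 = 113.097336
per-turn = √(113.097336² + 24.5²) = √(12791.0073 + 600.25) = √13391.2573 = 115.720600
L = 5.75 × 115.720600 = 665.393451
V = π·0.5² × L = 0.785398 × 665.393451 = 522.598794

L=665.393 V=522.599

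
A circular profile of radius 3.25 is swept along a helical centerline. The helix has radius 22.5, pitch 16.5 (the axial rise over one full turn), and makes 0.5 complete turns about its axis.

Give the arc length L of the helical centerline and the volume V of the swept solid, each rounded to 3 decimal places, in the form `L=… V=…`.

2πR = 2π·22.5 = 141.371669
per-turn = √(141.371669² + 16.5²) = √(19985.9489 + 272.25) = √20258.1989 = 142.331300
L = 0.5 × 142.331300 = 71.165650
V = π·3.25² × L = 33.183072 × 71.165650 = 2361.494914

L=71.166 V=2361.495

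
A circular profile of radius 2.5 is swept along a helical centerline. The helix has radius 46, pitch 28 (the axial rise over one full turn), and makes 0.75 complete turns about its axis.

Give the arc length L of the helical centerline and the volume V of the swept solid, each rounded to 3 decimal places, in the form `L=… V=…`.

L=217.785 V=4276.193

2πR = 2π·46 = 289.026524
per-turn = √(289.026524² + 28²) = √(83536.3317 + 784) = √84320.3317 = 290.379634
L = 0.75 × 290.379634 = 217.784725
V = π·2.5² × L = 19.634954 × 217.784725 = 4276.193081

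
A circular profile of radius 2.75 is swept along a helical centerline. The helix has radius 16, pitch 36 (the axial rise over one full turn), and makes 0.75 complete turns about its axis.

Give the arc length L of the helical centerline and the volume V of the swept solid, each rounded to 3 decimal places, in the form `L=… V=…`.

L=80.087 V=1902.725

2πR = 2π·16 = 100.530965
per-turn = √(100.530965² + 36²) = √(10106.4749 + 1296) = √11402.4749 = 106.782372
L = 0.75 × 106.782372 = 80.086779
V = π·2.75² × L = 23.758294 × 80.086779 = 1902.725271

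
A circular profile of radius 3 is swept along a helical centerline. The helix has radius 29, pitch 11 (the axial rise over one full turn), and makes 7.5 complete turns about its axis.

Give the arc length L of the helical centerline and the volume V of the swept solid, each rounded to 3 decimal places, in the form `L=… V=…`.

2πR = 2π·29 = 182.212374
per-turn = √(182.212374² + 11²) = √(33201.3492 + 121) = √33322.3492 = 182.544102
L = 7.5 × 182.544102 = 1369.080766
V = π·3² × L = 28.274334 × 1369.080766 = 38709.846679

L=1369.081 V=38709.847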